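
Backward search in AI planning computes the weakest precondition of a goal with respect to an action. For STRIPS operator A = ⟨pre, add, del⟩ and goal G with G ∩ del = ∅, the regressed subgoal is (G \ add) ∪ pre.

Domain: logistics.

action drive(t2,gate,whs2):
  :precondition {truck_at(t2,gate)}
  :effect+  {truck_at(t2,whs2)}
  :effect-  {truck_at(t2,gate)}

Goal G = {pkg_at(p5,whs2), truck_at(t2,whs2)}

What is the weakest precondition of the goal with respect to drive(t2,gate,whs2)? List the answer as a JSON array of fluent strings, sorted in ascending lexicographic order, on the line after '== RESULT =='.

Compute (G \ add) ∪ pre:
  G ∩ del = {}  (empty — regression defined)
  G \ add = {pkg_at(p5,whs2), truck_at(t2,whs2)} \ {truck_at(t2,whs2)} = {pkg_at(p5,whs2)}
  ∪ pre   = {pkg_at(p5,whs2)} ∪ {truck_at(t2,gate)}
          = {pkg_at(p5,whs2), truck_at(t2,gate)}

== RESULT ==
["pkg_at(p5,whs2)", "truck_at(t2,gate)"]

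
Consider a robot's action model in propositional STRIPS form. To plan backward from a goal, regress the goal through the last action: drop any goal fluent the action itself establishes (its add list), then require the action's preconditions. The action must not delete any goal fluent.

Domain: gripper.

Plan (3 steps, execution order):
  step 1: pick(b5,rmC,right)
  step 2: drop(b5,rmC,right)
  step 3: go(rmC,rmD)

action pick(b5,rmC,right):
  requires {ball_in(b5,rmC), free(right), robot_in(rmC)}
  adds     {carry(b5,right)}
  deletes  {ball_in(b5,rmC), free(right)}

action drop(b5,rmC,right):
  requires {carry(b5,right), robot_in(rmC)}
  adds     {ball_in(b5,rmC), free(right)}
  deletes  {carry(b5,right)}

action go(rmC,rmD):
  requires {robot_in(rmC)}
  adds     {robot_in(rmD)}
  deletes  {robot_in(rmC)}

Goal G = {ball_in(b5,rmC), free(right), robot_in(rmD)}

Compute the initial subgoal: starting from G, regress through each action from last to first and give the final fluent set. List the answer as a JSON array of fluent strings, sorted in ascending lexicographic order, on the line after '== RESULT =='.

Regress step by step:
  through step 3 (go(rmC,rmD)): drop {robot_in(rmD)}, keep {ball_in(b5,rmC), free(right)}, require {robot_in(rmC)}
    → {ball_in(b5,rmC), free(right), robot_in(rmC)}
  through step 2 (drop(b5,rmC,right)): drop {ball_in(b5,rmC), free(right)}, keep {robot_in(rmC)}, require {carry(b5,right), robot_in(rmC)}
    → {carry(b5,right), robot_in(rmC)}
  through step 1 (pick(b5,rmC,right)): drop {carry(b5,right)}, keep {robot_in(rmC)}, require {ball_in(b5,rmC), free(right), robot_in(rmC)}
    → {ball_in(b5,rmC), free(right), robot_in(rmC)}

== RESULT ==
["ball_in(b5,rmC)", "free(right)", "robot_in(rmC)"]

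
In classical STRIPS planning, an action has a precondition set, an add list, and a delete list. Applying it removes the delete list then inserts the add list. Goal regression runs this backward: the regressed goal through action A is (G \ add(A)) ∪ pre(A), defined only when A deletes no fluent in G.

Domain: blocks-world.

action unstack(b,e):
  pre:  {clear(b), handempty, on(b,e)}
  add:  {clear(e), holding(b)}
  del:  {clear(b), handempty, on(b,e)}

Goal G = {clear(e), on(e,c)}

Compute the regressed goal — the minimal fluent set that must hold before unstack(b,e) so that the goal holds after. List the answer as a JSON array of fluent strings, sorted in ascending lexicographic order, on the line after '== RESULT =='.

Regress:
  G ∩ del = {}  (empty — regression defined)
  G \ add = {clear(e), on(e,c)} \ {clear(e), holding(b)} = {on(e,c)}
  ∪ pre   = {on(e,c)} ∪ {clear(b), handempty, on(b,e)}
          = {clear(b), handempty, on(b,e), on(e,c)}

== RESULT ==
["clear(b)", "handempty", "on(b,e)", "on(e,c)"]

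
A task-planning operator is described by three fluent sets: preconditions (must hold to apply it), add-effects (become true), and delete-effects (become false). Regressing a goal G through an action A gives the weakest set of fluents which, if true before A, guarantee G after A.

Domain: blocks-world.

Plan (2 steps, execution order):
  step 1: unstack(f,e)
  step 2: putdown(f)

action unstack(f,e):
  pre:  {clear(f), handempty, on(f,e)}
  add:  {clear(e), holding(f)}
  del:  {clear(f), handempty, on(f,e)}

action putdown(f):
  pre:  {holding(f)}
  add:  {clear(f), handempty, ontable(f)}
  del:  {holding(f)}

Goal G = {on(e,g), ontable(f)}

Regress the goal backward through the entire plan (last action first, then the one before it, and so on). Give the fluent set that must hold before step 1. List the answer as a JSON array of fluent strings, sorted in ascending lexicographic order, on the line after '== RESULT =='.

Work backward from the goal:
  through step 2 (putdown(f)): drop {ontable(f)}, keep {on(e,g)}, require {holding(f)}
    → {holding(f), on(e,g)}
  through step 1 (unstack(f,e)): drop {holding(f)}, keep {on(e,g)}, require {clear(f), handempty, on(f,e)}
    → {clear(f), handempty, on(e,g), on(f,e)}

== RESULT ==
["clear(f)", "handempty", "on(e,g)", "on(f,e)"]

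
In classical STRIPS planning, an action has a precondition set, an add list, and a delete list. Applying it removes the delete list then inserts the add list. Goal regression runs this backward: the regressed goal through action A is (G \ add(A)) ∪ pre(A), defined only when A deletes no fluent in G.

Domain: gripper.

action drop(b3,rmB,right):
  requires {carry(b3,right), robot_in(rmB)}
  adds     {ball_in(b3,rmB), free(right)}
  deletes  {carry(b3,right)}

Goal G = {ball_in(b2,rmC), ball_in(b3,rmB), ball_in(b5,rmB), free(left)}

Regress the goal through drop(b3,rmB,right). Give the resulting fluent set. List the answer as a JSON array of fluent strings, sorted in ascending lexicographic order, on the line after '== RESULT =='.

Compute (G \ add) ∪ pre:
  G ∩ del = {}  (empty — regression defined)
  G \ add = {ball_in(b2,rmC), ball_in(b3,rmB), ball_in(b5,rmB), free(left)} \ {ball_in(b3,rmB), free(right)} = {ball_in(b2,rmC), ball_in(b5,rmB), free(left)}
  ∪ pre   = {ball_in(b2,rmC), ball_in(b5,rmB), free(left)} ∪ {carry(b3,right), robot_in(rmB)}
          = {ball_in(b2,rmC), ball_in(b5,rmB), carry(b3,right), free(left), robot_in(rmB)}

== RESULT ==
["ball_in(b2,rmC)", "ball_in(b5,rmB)", "carry(b3,right)", "free(left)", "robot_in(rmB)"]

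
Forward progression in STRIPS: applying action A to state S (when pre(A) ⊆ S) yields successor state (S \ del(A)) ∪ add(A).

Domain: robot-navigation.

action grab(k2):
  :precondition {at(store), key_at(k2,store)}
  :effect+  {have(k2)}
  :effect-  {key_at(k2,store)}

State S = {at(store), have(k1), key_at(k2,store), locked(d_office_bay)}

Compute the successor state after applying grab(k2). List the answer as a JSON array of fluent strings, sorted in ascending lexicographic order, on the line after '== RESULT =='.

Compute (S \ del) ∪ add:
  pre ⊆ S: {at(store), key_at(k2,store)} ⊆ S  — applicable
  S \ del = {at(store), have(k1), locked(d_office_bay)}
  ∪ add   = {at(store), have(k1), have(k2), locked(d_office_bay)}

== RESULT ==
["at(store)", "have(k1)", "have(k2)", "locked(d_office_bay)"]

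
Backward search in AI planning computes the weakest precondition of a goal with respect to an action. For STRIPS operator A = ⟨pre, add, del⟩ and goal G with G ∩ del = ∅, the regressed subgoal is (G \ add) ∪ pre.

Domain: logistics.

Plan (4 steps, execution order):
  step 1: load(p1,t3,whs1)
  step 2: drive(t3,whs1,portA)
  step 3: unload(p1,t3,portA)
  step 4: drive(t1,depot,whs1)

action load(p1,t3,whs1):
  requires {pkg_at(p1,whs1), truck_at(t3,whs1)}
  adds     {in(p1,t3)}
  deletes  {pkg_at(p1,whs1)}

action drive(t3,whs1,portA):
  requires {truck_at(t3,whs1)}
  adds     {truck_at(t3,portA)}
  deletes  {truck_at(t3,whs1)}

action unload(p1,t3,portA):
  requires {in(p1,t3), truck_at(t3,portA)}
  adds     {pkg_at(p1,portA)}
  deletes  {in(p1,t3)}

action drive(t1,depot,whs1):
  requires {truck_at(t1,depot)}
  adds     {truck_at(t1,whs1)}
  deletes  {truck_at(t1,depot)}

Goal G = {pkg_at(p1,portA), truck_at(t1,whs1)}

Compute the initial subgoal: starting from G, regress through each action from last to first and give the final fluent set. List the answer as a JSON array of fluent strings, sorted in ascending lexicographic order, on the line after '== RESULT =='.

Regress step by step:
  through step 4 (drive(t1,depot,whs1)): drop {truck_at(t1,whs1)}, keep {pkg_at(p1,portA)}, require {truck_at(t1,depot)}
    → {pkg_at(p1,portA), truck_at(t1,depot)}
  through step 3 (unload(p1,t3,portA)): drop {pkg_at(p1,portA)}, keep {truck_at(t1,depot)}, require {in(p1,t3), truck_at(t3,portA)}
    → {in(p1,t3), truck_at(t1,depot), truck_at(t3,portA)}
  through step 2 (drive(t3,whs1,portA)): drop {truck_at(t3,portA)}, keep {in(p1,t3), truck_at(t1,depot)}, require {truck_at(t3,whs1)}
    → {in(p1,t3), truck_at(t1,depot), truck_at(t3,whs1)}
  through step 1 (load(p1,t3,whs1)): drop {in(p1,t3)}, keep {truck_at(t1,depot), truck_at(t3,whs1)}, require {pkg_at(p1,whs1), truck_at(t3,whs1)}
    → {pkg_at(p1,whs1), truck_at(t1,depot), truck_at(t3,whs1)}

== RESULT ==
["pkg_at(p1,whs1)", "truck_at(t1,depot)", "truck_at(t3,whs1)"]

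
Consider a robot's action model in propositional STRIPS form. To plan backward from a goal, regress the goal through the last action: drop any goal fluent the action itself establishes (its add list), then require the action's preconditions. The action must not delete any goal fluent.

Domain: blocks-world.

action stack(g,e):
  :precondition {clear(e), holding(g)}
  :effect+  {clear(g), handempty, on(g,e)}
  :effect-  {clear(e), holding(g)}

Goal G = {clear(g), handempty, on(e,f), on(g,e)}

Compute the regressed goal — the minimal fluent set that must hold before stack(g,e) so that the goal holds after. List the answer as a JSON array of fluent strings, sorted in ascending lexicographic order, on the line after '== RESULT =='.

Compute (G \ add) ∪ pre:
  G ∩ del = {}  (empty — regression defined)
  G \ add = {clear(g), handempty, on(e,f), on(g,e)} \ {clear(g), handempty, on(g,e)} = {on(e,f)}
  ∪ pre   = {on(e,f)} ∪ {clear(e), holding(g)}
          = {clear(e), holding(g), on(e,f)}

== RESULT ==
["clear(e)", "holding(g)", "on(e,f)"]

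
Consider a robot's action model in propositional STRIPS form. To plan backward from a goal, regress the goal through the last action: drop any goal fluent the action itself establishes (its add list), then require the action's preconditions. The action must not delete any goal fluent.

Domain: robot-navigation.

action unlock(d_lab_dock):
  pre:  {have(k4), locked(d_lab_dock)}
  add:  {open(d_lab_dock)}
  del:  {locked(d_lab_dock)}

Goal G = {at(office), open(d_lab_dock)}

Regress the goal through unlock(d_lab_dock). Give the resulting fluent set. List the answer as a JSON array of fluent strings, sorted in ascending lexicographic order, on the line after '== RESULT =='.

Compute (G \ add) ∪ pre:
  G ∩ del = {}  (empty — regression defined)
  G \ add = {at(office), open(d_lab_dock)} \ {open(d_lab_dock)} = {at(office)}
  ∪ pre   = {at(office)} ∪ {have(k4), locked(d_lab_dock)}
          = {at(office), have(k4), locked(d_lab_dock)}

== RESULT ==
["at(office)", "have(k4)", "locked(d_lab_dock)"]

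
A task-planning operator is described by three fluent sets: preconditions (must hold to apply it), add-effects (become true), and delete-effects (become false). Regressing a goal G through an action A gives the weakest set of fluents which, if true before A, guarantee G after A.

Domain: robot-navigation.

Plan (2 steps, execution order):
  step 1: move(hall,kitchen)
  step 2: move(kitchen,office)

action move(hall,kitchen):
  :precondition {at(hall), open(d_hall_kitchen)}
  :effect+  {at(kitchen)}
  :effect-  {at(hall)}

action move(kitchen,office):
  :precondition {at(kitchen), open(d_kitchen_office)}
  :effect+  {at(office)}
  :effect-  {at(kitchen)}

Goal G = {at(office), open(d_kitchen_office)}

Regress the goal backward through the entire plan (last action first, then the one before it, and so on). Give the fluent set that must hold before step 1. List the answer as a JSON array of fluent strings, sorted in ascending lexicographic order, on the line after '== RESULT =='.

Regress step by step:
  through step 2 (move(kitchen,office)): drop {at(office)}, keep {open(d_kitchen_office)}, require {at(kitchen), open(d_kitchen_office)}
    → {at(kitchen), open(d_kitchen_office)}
  through step 1 (move(hall,kitchen)): drop {at(kitchen)}, keep {open(d_kitchen_office)}, require {at(hall), open(d_hall_kitchen)}
    → {at(hall), open(d_hall_kitchen), open(d_kitchen_office)}

== RESULT ==
["at(hall)", "open(d_hall_kitchen)", "open(d_kitchen_office)"]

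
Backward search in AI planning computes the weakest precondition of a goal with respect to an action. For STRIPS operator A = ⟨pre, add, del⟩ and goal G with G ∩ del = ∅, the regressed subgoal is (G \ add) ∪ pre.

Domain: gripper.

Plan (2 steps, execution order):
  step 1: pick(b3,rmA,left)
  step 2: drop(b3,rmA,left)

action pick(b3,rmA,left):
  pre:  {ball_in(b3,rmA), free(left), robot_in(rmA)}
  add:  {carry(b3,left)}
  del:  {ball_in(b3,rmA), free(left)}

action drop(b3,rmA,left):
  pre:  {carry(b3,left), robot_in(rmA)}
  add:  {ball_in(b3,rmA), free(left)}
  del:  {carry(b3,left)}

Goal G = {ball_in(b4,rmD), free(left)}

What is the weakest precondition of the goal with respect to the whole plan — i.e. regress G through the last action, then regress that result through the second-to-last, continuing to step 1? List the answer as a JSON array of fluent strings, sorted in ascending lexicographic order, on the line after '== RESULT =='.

Regress step by step:
  through step 2 (drop(b3,rmA,left)): drop {free(left)}, keep {ball_in(b4,rmD)}, require {carry(b3,left), robot_in(rmA)}
    → {ball_in(b4,rmD), carry(b3,left), robot_in(rmA)}
  through step 1 (pick(b3,rmA,left)): drop {carry(b3,left)}, keep {ball_in(b4,rmD), robot_in(rmA)}, require {ball_in(b3,rmA), free(left), robot_in(rmA)}
    → {ball_in(b3,rmA), ball_in(b4,rmD), free(left), robot_in(rmA)}

== RESULT ==
["ball_in(b3,rmA)", "ball_in(b4,rmD)", "free(left)", "robot_in(rmA)"]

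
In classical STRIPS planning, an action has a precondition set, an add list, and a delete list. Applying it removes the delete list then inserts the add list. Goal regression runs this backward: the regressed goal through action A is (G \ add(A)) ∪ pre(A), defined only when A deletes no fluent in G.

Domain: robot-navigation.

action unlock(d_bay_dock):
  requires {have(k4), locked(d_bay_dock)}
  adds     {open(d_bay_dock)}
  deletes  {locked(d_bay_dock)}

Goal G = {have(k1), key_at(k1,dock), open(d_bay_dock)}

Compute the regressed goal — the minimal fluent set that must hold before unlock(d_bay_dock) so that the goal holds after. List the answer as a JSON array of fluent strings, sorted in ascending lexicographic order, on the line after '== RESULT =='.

Compute (G \ add) ∪ pre:
  G ∩ del = {}  (empty — regression defined)
  G \ add = {have(k1), key_at(k1,dock), open(d_bay_dock)} \ {open(d_bay_dock)} = {have(k1), key_at(k1,dock)}
  ∪ pre   = {have(k1), key_at(k1,dock)} ∪ {have(k4), locked(d_bay_dock)}
          = {have(k1), have(k4), key_at(k1,dock), locked(d_bay_dock)}

== RESULT ==
["have(k1)", "have(k4)", "key_at(k1,dock)", "locked(d_bay_dock)"]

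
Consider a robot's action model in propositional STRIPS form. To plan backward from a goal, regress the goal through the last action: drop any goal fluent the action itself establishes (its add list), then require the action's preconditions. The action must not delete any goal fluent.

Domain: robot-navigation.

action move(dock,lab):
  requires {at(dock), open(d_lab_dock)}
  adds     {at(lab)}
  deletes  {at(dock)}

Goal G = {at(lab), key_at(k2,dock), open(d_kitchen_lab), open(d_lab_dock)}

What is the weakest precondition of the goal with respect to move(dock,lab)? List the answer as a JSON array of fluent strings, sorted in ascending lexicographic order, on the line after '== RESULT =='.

Regress:
  G ∩ del = {}  (empty — regression defined)
  G \ add = {at(lab), key_at(k2,dock), open(d_kitchen_lab), open(d_lab_dock)} \ {at(lab)} = {key_at(k2,dock), open(d_kitchen_lab), open(d_lab_dock)}
  ∪ pre   = {key_at(k2,dock), open(d_kitchen_lab), open(d_lab_dock)} ∪ {at(dock), open(d_lab_dock)}
          = {at(dock), key_at(k2,dock), open(d_kitchen_lab), open(d_lab_dock)}

== RESULT ==
["at(dock)", "key_at(k2,dock)", "open(d_kitchen_lab)", "open(d_lab_dock)"]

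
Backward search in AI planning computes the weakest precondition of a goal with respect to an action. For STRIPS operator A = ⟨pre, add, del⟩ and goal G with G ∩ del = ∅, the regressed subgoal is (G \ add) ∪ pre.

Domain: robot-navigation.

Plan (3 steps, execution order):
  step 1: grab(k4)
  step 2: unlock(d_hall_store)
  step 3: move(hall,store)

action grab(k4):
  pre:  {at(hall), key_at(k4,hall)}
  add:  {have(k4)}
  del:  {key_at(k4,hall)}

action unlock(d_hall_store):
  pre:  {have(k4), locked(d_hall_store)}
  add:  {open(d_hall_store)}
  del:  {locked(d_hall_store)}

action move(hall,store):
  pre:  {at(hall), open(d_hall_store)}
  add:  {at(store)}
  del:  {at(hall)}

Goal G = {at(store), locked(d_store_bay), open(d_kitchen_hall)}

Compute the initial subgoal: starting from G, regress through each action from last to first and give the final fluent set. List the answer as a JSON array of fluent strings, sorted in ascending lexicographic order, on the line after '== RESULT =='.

Work backward from the goal:
  through step 3 (move(hall,store)): drop {at(store)}, keep {locked(d_store_bay), open(d_kitchen_hall)}, require {at(hall), open(d_hall_store)}
    → {at(hall), locked(d_store_bay), open(d_hall_store), open(d_kitchen_hall)}
  through step 2 (unlock(d_hall_store)): drop {open(d_hall_store)}, keep {at(hall), locked(d_store_bay), open(d_kitchen_hall)}, require {have(k4), locked(d_hall_store)}
    → {at(hall), have(k4), locked(d_hall_store), locked(d_store_bay), open(d_kitchen_hall)}
  through step 1 (grab(k4)): drop {have(k4)}, keep {at(hall), locked(d_hall_store), locked(d_store_bay), open(d_kitchen_hall)}, require {at(hall), key_at(k4,hall)}
    → {at(hall), key_at(k4,hall), locked(d_hall_store), locked(d_store_bay), open(d_kitchen_hall)}

== RESULT ==
["at(hall)", "key_at(k4,hall)", "locked(d_hall_store)", "locked(d_store_bay)", "open(d_kitchen_hall)"]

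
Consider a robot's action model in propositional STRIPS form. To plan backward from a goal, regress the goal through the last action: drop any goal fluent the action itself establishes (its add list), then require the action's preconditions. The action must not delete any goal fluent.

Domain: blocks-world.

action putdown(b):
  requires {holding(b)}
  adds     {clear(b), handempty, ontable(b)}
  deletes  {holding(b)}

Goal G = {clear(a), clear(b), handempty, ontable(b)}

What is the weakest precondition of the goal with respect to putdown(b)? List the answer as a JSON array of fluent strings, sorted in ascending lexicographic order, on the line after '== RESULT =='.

Compute (G \ add) ∪ pre:
  G ∩ del = {}  (empty — regression defined)
  G \ add = {clear(a), clear(b), handempty, ontable(b)} \ {clear(b), handempty, ontable(b)} = {clear(a)}
  ∪ pre   = {clear(a)} ∪ {holding(b)}
          = {clear(a), holding(b)}

== RESULT ==
["clear(a)", "holding(b)"]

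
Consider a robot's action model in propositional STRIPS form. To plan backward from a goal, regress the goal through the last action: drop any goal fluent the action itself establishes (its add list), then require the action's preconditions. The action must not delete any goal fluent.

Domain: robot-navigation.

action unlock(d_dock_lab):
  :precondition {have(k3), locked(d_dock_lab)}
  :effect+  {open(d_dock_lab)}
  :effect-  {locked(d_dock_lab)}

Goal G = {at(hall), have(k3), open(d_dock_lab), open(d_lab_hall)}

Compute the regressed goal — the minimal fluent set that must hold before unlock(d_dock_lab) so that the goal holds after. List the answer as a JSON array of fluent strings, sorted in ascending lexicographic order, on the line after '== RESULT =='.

Regress:
  G ∩ del = {}  (empty — regression defined)
  G \ add = {at(hall), have(k3), open(d_dock_lab), open(d_lab_hall)} \ {open(d_dock_lab)} = {at(hall), have(k3), open(d_lab_hall)}
  ∪ pre   = {at(hall), have(k3), open(d_lab_hall)} ∪ {have(k3), locked(d_dock_lab)}
          = {at(hall), have(k3), locked(d_dock_lab), open(d_lab_hall)}

== RESULT ==
["at(hall)", "have(k3)", "locked(d_dock_lab)", "open(d_lab_hall)"]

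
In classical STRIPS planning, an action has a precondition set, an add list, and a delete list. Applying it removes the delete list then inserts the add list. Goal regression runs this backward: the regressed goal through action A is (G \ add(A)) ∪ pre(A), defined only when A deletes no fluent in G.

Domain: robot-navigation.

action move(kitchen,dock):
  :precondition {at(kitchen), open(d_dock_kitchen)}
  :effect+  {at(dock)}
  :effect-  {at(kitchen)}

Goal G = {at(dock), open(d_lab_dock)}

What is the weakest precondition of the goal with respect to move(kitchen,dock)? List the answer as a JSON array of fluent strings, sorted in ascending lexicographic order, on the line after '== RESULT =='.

Regress:
  G ∩ del = {}  (empty — regression defined)
  G \ add = {at(dock), open(d_lab_dock)} \ {at(dock)} = {open(d_lab_dock)}
  ∪ pre   = {open(d_lab_dock)} ∪ {at(kitchen), open(d_dock_kitchen)}
          = {at(kitchen), open(d_dock_kitchen), open(d_lab_dock)}

== RESULT ==
["at(kitchen)", "open(d_dock_kitchen)", "open(d_lab_dock)"]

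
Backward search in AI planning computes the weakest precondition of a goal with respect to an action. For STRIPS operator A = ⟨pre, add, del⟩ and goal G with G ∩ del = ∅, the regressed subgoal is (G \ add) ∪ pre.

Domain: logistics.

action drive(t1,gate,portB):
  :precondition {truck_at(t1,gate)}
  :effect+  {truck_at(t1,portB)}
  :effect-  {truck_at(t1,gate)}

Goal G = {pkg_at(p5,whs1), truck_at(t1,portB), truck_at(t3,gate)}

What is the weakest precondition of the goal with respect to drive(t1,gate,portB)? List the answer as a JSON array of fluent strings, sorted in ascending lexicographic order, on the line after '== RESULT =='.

Regress:
  G ∩ del = {}  (empty — regression defined)
  G \ add = {pkg_at(p5,whs1), truck_at(t1,portB), truck_at(t3,gate)} \ {truck_at(t1,portB)} = {pkg_at(p5,whs1), truck_at(t3,gate)}
  ∪ pre   = {pkg_at(p5,whs1), truck_at(t3,gate)} ∪ {truck_at(t1,gate)}
          = {pkg_at(p5,whs1), truck_at(t1,gate), truck_at(t3,gate)}

== RESULT ==
["pkg_at(p5,whs1)", "truck_at(t1,gate)", "truck_at(t3,gate)"]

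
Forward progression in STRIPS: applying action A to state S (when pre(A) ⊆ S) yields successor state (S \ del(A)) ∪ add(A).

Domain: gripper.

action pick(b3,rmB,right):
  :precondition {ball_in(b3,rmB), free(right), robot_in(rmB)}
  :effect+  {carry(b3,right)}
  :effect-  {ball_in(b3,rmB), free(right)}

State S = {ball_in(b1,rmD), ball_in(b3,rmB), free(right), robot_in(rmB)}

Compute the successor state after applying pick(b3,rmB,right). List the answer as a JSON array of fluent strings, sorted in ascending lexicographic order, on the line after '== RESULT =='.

Progress:
  pre ⊆ S: {ball_in(b3,rmB), free(right), robot_in(rmB)} ⊆ S  — applicable
  S \ del = {ball_in(b1,rmD), robot_in(rmB)}
  ∪ add   = {ball_in(b1,rmD), carry(b3,right), robot_in(rmB)}

== RESULT ==
["ball_in(b1,rmD)", "carry(b3,right)", "robot_in(rmB)"]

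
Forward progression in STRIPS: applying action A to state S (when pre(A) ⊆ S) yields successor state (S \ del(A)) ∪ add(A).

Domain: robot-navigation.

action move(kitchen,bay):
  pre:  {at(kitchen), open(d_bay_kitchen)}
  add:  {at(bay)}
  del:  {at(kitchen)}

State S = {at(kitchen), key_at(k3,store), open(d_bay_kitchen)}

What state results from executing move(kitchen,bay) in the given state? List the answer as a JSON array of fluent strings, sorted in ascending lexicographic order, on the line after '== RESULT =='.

Progress:
  pre ⊆ S: {at(kitchen), open(d_bay_kitchen)} ⊆ S  — applicable
  S \ del = {key_at(k3,store), open(d_bay_kitchen)}
  ∪ add   = {at(bay), key_at(k3,store), open(d_bay_kitchen)}

== RESULT ==
["at(bay)", "key_at(k3,store)", "open(d_bay_kitchen)"]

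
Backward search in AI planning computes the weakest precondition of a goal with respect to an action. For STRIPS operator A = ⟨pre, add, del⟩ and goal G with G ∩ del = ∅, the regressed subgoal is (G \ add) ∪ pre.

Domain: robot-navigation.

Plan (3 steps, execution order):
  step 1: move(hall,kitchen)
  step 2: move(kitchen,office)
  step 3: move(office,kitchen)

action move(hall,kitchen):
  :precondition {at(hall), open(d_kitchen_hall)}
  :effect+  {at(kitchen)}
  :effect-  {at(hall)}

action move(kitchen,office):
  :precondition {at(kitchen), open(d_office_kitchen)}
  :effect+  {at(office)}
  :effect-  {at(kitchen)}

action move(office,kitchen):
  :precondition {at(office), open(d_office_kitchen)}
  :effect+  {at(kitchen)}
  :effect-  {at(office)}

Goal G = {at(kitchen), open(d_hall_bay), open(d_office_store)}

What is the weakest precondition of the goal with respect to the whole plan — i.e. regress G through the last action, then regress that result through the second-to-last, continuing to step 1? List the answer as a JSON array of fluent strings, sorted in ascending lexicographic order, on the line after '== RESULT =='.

Work backward from the goal:
  through step 3 (move(office,kitchen)): drop {at(kitchen)}, keep {open(d_hall_bay), open(d_office_store)}, require {at(office), open(d_office_kitchen)}
    → {at(office), open(d_hall_bay), open(d_office_kitchen), open(d_office_store)}
  through step 2 (move(kitchen,office)): drop {at(office)}, keep {open(d_hall_bay), open(d_office_kitchen), open(d_office_store)}, require {at(kitchen), open(d_office_kitchen)}
    → {at(kitchen), open(d_hall_bay), open(d_office_kitchen), open(d_office_store)}
  through step 1 (move(hall,kitchen)): drop {at(kitchen)}, keep {open(d_hall_bay), open(d_office_kitchen), open(d_office_store)}, require {at(hall), open(d_kitchen_hall)}
    → {at(hall), open(d_hall_bay), open(d_kitchen_hall), open(d_office_kitchen), open(d_office_store)}

== RESULT ==
["at(hall)", "open(d_hall_bay)", "open(d_kitchen_hall)", "open(d_office_kitchen)", "open(d_office_store)"]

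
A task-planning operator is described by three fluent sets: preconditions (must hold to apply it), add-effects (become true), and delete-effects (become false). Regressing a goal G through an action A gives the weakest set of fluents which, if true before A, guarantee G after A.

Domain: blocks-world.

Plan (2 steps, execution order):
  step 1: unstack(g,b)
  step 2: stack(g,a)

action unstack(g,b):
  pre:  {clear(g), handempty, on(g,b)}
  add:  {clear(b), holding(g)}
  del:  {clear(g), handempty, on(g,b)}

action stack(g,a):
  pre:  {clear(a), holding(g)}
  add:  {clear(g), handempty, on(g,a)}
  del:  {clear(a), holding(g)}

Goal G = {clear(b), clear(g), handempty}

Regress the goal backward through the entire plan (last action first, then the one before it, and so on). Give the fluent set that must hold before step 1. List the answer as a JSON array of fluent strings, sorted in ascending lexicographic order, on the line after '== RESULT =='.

Work backward from the goal:
  through step 2 (stack(g,a)): drop {clear(g), handempty}, keep {clear(b)}, require {clear(a), holding(g)}
    → {clear(a), clear(b), holding(g)}
  through step 1 (unstack(g,b)): drop {clear(b), holding(g)}, keep {clear(a)}, require {clear(g), handempty, on(g,b)}
    → {clear(a), clear(g), handempty, on(g,b)}

== RESULT ==
["clear(a)", "clear(g)", "handempty", "on(g,b)"]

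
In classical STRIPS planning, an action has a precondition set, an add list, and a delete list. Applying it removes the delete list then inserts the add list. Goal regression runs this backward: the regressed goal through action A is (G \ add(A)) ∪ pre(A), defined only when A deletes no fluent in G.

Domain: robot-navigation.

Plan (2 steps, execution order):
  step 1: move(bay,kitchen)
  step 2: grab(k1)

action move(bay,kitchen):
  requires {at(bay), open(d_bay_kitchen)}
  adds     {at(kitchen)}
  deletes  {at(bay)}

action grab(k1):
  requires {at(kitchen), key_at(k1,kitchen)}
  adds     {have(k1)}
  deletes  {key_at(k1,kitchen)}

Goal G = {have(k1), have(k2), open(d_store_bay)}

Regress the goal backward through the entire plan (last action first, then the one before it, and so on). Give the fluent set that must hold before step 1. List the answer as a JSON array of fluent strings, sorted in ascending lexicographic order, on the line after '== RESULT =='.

Regress step by step:
  through step 2 (grab(k1)): drop {have(k1)}, keep {have(k2), open(d_store_bay)}, require {at(kitchen), key_at(k1,kitchen)}
    → {at(kitchen), have(k2), key_at(k1,kitchen), open(d_store_bay)}
  through step 1 (move(bay,kitchen)): drop {at(kitchen)}, keep {have(k2), key_at(k1,kitchen), open(d_store_bay)}, require {at(bay), open(d_bay_kitchen)}
    → {at(bay), have(k2), key_at(k1,kitchen), open(d_bay_kitchen), open(d_store_bay)}

== RESULT ==
["at(bay)", "have(k2)", "key_at(k1,kitchen)", "open(d_bay_kitchen)", "open(d_store_bay)"]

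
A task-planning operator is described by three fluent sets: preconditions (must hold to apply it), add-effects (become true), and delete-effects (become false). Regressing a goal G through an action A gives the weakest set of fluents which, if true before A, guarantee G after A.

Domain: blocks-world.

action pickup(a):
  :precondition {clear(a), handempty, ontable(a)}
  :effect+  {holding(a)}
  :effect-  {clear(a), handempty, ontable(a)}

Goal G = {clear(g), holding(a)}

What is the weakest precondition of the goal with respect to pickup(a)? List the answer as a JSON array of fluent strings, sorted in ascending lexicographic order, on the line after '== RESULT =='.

Compute (G \ add) ∪ pre:
  G ∩ del = {}  (empty — regression defined)
  G \ add = {clear(g), holding(a)} \ {holding(a)} = {clear(g)}
  ∪ pre   = {clear(g)} ∪ {clear(a), handempty, ontable(a)}
          = {clear(a), clear(g), handempty, ontable(a)}

== RESULT ==
["clear(a)", "clear(g)", "handempty", "ontable(a)"]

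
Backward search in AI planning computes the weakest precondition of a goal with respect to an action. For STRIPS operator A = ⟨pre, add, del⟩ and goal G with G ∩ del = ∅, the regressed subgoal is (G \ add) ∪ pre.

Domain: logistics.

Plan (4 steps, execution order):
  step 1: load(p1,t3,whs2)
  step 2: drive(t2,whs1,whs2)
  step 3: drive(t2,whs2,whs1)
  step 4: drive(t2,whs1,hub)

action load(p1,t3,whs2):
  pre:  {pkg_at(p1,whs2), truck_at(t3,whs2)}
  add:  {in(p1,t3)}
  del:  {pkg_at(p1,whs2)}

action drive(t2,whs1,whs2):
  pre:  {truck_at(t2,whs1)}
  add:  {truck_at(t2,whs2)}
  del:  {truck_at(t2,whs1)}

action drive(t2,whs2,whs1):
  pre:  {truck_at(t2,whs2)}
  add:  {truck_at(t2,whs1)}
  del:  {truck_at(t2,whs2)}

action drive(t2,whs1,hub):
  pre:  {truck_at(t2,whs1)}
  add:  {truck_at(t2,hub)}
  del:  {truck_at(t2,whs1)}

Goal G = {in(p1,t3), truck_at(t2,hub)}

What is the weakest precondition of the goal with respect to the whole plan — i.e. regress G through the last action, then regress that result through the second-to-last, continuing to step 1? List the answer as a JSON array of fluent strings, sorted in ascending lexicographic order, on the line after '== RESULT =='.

Work backward from the goal:
  through step 4 (drive(t2,whs1,hub)): drop {truck_at(t2,hub)}, keep {in(p1,t3)}, require {truck_at(t2,whs1)}
    → {in(p1,t3), truck_at(t2,whs1)}
  through step 3 (drive(t2,whs2,whs1)): drop {truck_at(t2,whs1)}, keep {in(p1,t3)}, require {truck_at(t2,whs2)}
    → {in(p1,t3), truck_at(t2,whs2)}
  through step 2 (drive(t2,whs1,whs2)): drop {truck_at(t2,whs2)}, keep {in(p1,t3)}, require {truck_at(t2,whs1)}
    → {in(p1,t3), truck_at(t2,whs1)}
  through step 1 (load(p1,t3,whs2)): drop {in(p1,t3)}, keep {truck_at(t2,whs1)}, require {pkg_at(p1,whs2), truck_at(t3,whs2)}
    → {pkg_at(p1,whs2), truck_at(t2,whs1), truck_at(t3,whs2)}

== RESULT ==
["pkg_at(p1,whs2)", "truck_at(t2,whs1)", "truck_at(t3,whs2)"]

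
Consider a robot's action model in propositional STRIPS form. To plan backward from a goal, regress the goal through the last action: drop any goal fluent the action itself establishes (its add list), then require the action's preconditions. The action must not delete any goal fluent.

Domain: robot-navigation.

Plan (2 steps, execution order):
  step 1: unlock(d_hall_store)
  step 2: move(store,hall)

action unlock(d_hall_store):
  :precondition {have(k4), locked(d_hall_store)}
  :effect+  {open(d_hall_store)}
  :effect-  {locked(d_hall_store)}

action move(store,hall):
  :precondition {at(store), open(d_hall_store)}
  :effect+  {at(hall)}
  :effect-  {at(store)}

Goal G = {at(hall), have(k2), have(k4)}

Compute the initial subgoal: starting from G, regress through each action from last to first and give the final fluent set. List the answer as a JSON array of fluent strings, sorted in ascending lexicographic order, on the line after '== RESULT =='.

Work backward from the goal:
  through step 2 (move(store,hall)): drop {at(hall)}, keep {have(k2), have(k4)}, require {at(store), open(d_hall_store)}
    → {at(store), have(k2), have(k4), open(d_hall_store)}
  through step 1 (unlock(d_hall_store)): drop {open(d_hall_store)}, keep {at(store), have(k2), have(k4)}, require {have(k4), locked(d_hall_store)}
    → {at(store), have(k2), have(k4), locked(d_hall_store)}

== RESULT ==
["at(store)", "have(k2)", "have(k4)", "locked(d_hall_store)"]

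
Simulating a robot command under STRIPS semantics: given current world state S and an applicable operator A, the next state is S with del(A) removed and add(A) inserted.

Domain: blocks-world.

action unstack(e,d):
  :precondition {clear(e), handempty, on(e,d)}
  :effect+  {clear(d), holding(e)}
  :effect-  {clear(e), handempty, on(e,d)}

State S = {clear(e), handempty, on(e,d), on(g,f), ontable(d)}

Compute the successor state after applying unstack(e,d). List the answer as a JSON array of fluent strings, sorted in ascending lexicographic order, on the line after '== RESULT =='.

Compute (S \ del) ∪ add:
  pre ⊆ S: {clear(e), handempty, on(e,d)} ⊆ S  — applicable
  S \ del = {on(g,f), ontable(d)}
  ∪ add   = {clear(d), holding(e), on(g,f), ontable(d)}

== RESULT ==
["clear(d)", "holding(e)", "on(g,f)", "ontable(d)"]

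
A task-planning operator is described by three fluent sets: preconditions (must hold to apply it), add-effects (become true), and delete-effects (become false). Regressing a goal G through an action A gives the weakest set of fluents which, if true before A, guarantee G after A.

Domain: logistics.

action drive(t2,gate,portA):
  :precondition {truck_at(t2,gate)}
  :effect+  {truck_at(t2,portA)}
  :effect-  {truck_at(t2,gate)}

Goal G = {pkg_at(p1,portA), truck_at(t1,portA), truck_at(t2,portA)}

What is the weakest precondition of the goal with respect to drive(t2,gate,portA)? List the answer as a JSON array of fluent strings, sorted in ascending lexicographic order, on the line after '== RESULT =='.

Compute (G \ add) ∪ pre:
  G ∩ del = {}  (empty — regression defined)
  G \ add = {pkg_at(p1,portA), truck_at(t1,portA), truck_at(t2,portA)} \ {truck_at(t2,portA)} = {pkg_at(p1,portA), truck_at(t1,portA)}
  ∪ pre   = {pkg_at(p1,portA), truck_at(t1,portA)} ∪ {truck_at(t2,gate)}
          = {pkg_at(p1,portA), truck_at(t1,portA), truck_at(t2,gate)}

== RESULT ==
["pkg_at(p1,portA)", "truck_at(t1,portA)", "truck_at(t2,gate)"]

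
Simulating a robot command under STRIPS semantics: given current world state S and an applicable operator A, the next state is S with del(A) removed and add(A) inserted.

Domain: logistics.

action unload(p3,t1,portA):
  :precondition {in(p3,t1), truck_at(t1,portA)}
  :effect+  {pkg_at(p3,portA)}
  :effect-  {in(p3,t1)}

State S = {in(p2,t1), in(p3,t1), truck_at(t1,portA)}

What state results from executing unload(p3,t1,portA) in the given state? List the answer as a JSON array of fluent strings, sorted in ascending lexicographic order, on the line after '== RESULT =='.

Progress:
  pre ⊆ S: {in(p3,t1), truck_at(t1,portA)} ⊆ S  — applicable
  S \ del = {in(p2,t1), truck_at(t1,portA)}
  ∪ add   = {in(p2,t1), pkg_at(p3,portA), truck_at(t1,portA)}

== RESULT ==
["in(p2,t1)", "pkg_at(p3,portA)", "truck_at(t1,portA)"]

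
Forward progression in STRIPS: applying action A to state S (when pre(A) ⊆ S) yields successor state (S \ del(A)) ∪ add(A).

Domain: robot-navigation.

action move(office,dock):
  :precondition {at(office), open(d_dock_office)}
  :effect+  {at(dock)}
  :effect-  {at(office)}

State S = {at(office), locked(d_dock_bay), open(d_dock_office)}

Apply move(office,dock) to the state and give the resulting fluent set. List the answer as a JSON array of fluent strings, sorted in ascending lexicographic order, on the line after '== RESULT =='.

Progress:
  pre ⊆ S: {at(office), open(d_dock_office)} ⊆ S  — applicable
  S \ del = {locked(d_dock_bay), open(d_dock_office)}
  ∪ add   = {at(dock), locked(d_dock_bay), open(d_dock_office)}

== RESULT ==
["at(dock)", "locked(d_dock_bay)", "open(d_dock_office)"]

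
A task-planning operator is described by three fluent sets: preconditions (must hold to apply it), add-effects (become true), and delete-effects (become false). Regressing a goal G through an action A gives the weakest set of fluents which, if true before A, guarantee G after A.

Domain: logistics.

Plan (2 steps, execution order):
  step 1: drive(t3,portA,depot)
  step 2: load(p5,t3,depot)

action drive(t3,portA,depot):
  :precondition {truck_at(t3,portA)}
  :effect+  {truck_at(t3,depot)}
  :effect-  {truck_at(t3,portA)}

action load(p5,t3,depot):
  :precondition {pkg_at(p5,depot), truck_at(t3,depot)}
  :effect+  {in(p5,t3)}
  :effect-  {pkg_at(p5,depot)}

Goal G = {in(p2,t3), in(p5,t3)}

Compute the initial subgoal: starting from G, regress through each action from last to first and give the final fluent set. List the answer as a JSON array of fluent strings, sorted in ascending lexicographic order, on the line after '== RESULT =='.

Work backward from the goal:
  through step 2 (load(p5,t3,depot)): drop {in(p5,t3)}, keep {in(p2,t3)}, require {pkg_at(p5,depot), truck_at(t3,depot)}
    → {in(p2,t3), pkg_at(p5,depot), truck_at(t3,depot)}
  through step 1 (drive(t3,portA,depot)): drop {truck_at(t3,depot)}, keep {in(p2,t3), pkg_at(p5,depot)}, require {truck_at(t3,portA)}
    → {in(p2,t3), pkg_at(p5,depot), truck_at(t3,portA)}

== RESULT ==
["in(p2,t3)", "pkg_at(p5,depot)", "truck_at(t3,portA)"]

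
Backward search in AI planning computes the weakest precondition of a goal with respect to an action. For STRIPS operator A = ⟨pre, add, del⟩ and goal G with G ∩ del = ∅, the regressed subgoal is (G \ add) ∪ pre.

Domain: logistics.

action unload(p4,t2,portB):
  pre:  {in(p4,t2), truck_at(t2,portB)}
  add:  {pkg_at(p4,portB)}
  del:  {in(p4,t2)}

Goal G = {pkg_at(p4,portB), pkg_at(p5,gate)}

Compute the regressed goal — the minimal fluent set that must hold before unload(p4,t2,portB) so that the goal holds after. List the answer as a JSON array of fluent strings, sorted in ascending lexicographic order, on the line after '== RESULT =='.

Regress:
  G ∩ del = {}  (empty — regression defined)
  G \ add = {pkg_at(p4,portB), pkg_at(p5,gate)} \ {pkg_at(p4,portB)} = {pkg_at(p5,gate)}
  ∪ pre   = {pkg_at(p5,gate)} ∪ {in(p4,t2), truck_at(t2,portB)}
          = {in(p4,t2), pkg_at(p5,gate), truck_at(t2,portB)}

== RESULT ==
["in(p4,t2)", "pkg_at(p5,gate)", "truck_at(t2,portB)"]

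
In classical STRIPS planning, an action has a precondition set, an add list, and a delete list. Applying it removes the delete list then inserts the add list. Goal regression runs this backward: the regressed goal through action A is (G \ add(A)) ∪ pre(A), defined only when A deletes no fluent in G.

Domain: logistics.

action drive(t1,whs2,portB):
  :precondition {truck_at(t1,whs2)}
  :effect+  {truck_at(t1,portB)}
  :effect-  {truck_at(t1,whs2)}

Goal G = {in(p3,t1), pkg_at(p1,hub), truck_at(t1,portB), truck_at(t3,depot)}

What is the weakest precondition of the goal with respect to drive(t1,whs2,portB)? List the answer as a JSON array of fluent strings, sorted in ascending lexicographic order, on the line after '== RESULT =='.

Compute (G \ add) ∪ pre:
  G ∩ del = {}  (empty — regression defined)
  G \ add = {in(p3,t1), pkg_at(p1,hub), truck_at(t1,portB), truck_at(t3,depot)} \ {truck_at(t1,portB)} = {in(p3,t1), pkg_at(p1,hub), truck_at(t3,depot)}
  ∪ pre   = {in(p3,t1), pkg_at(p1,hub), truck_at(t3,depot)} ∪ {truck_at(t1,whs2)}
          = {in(p3,t1), pkg_at(p1,hub), truck_at(t1,whs2), truck_at(t3,depot)}

== RESULT ==
["in(p3,t1)", "pkg_at(p1,hub)", "truck_at(t1,whs2)", "truck_at(t3,depot)"]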